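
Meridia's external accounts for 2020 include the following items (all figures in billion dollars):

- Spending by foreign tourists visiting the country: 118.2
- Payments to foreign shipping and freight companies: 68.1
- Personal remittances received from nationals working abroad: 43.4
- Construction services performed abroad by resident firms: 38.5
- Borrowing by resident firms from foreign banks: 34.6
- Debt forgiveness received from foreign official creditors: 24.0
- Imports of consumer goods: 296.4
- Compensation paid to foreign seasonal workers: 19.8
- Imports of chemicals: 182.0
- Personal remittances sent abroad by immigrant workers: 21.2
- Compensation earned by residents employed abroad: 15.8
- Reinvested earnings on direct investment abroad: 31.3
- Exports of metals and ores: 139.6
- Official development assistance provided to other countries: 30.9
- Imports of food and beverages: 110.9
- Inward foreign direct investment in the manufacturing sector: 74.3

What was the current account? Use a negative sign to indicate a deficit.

Goods: -182.0 + 139.6 - 296.4 - 110.9 = -449.7
Services: -68.1 + 118.2 + 38.5 = 88.6
Primary income: -19.8 + 31.3 + 15.8 = 27.3
Secondary income: 43.4 - 21.2 - 30.9 = -8.7
Current account = (-449.7) + 88.6 + 27.3 + (-8.7) = -342.5
(Excluded from the current account — financial account: borrowing by resident firms from foreign banks 34.6, inward foreign direct investment in the manufacturing sector 74.3; capital account: debt forgiveness received from foreign official creditors 24.0.)

-342.5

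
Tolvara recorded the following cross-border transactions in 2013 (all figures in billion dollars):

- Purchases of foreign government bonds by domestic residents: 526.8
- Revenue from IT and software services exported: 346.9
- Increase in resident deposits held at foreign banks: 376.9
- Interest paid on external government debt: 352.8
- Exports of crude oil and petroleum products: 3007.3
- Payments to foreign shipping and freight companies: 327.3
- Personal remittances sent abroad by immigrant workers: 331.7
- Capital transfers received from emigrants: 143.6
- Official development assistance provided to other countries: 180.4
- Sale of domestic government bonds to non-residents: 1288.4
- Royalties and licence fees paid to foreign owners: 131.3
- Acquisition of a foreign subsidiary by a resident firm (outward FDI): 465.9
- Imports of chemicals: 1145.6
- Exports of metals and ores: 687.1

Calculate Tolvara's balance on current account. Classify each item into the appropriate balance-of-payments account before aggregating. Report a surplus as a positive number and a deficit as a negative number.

1572.2

Goods: -1145.6 + 687.1 + 3007.3 = 2548.8
Services: -131.3 - 327.3 + 346.9 = -111.7
Primary income: -352.8
Secondary income: -331.7 - 180.4 = -512.1
Current account = 2548.8 + (-111.7) + (-352.8) + (-512.1) = 1572.2
(Excluded from the current account — financial account: purchases of foreign government bonds by domestic residents 526.8, increase in resident deposits held at foreign banks 376.9, sale of domestic government bonds to non-residents 1288.4, acquisition of a foreign subsidiary by a resident firm (outward FDI) 465.9; capital account: capital transfers received from emigrants 143.6.)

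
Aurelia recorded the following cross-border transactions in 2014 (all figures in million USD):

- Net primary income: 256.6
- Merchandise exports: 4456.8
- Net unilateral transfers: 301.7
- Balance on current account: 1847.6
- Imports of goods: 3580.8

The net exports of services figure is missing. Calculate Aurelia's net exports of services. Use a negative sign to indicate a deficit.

Current account = goods balance + services balance + net primary income + net secondary income
Sum of the known components = 1434.3
Net exports of services = CA - (known components) = 1847.6 - 1434.3 = 413.3

413.3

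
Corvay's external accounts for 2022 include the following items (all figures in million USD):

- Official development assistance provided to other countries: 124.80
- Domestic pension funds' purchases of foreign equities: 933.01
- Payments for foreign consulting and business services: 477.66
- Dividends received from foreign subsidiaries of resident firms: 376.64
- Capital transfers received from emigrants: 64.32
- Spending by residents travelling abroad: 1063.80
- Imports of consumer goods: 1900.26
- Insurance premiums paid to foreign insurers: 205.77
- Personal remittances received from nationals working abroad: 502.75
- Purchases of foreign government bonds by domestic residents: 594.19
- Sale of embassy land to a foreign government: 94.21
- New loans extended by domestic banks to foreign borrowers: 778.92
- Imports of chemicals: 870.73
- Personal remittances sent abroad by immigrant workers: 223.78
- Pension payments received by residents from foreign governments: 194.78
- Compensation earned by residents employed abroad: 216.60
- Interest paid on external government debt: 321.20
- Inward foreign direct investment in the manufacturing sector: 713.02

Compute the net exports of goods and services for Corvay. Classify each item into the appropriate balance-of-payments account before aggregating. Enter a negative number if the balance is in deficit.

-4518.22

Goods: -870.73 - 1900.26 = -2770.99
Services: -205.77 - 477.66 - 1063.80 = -1747.23
Trade balance = -2770.99 + (-1747.23) = -4518.22
(Excluded from the trade balance — secondary income: official development assistance provided to other countries 124.80, personal remittances received from nationals working abroad 502.75, personal remittances sent abroad by immigrant workers 223.78, pension payments received by residents from foreign governments 194.78; financial account: domestic pension funds' purchases of foreign equities 933.01, purchases of foreign government bonds by domestic residents 594.19, new loans extended by domestic banks to foreign borrowers 778.92, inward foreign direct investment in the manufacturing sector 713.02; primary income: dividends received from foreign subsidiaries of resident firms 376.64, compensation earned by residents employed abroad 216.60, interest paid on external government debt 321.20; capital account: capital transfers received from emigrants 64.32, sale of embassy land to a foreign government 94.21.)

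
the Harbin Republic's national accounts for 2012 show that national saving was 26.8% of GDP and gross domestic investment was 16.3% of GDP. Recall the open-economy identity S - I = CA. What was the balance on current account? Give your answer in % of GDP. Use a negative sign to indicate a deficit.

S - I = CA (net lending to the rest of the world).
CA = S - I = 26.8 - 16.3 = 10.5

10.5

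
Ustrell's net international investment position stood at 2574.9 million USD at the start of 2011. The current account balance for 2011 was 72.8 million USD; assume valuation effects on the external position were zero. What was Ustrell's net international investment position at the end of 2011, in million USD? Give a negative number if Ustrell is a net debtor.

With no valuation effects, change in NIIP = current account = 72.8
End-of-year NIIP = 2574.9 + 72.8 = 2647.7

2647.7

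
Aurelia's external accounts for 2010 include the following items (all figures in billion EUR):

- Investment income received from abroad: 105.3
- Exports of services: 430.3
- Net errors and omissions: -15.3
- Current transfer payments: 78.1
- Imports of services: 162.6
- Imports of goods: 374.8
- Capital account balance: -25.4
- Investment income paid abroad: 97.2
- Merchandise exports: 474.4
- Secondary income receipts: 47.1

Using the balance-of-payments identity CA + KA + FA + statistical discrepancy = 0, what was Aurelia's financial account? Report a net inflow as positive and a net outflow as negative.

Goods balance = 474.4 - 374.8 = 99.6
Services balance = 430.3 - 162.6 = 267.7
Trade balance (goods + services) = 99.6 + 267.7 = 367.3
Net primary income = 105.3 - 97.2 = 8.1
Net secondary income = 47.1 - 78.1 = -31.0
Current account = 367.3 + 8.1 + (-31.0) = 344.4
Financial account = -(344.4 + (-25.4) + (-15.3)) = -303.7

-303.7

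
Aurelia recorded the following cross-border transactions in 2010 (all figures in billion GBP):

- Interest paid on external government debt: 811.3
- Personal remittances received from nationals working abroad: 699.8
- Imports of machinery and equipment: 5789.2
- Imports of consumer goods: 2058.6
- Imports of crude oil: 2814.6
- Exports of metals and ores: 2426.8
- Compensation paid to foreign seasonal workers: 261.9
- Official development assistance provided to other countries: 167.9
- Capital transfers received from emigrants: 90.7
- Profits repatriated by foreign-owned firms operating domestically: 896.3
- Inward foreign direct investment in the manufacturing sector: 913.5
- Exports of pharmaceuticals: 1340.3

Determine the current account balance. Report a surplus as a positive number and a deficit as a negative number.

Goods: -2058.6 - 5789.2 + 1340.3 + 2426.8 - 2814.6 = -6895.3
Primary income: -261.9 - 811.3 - 896.3 = -1969.5
Secondary income: 699.8 - 167.9 = 531.9
Current account = (-6895.3) + (-1969.5) + 531.9 = -8332.9
(Excluded from the current account — capital account: capital transfers received from emigrants 90.7; financial account: inward foreign direct investment in the manufacturing sector 913.5.)

-8332.9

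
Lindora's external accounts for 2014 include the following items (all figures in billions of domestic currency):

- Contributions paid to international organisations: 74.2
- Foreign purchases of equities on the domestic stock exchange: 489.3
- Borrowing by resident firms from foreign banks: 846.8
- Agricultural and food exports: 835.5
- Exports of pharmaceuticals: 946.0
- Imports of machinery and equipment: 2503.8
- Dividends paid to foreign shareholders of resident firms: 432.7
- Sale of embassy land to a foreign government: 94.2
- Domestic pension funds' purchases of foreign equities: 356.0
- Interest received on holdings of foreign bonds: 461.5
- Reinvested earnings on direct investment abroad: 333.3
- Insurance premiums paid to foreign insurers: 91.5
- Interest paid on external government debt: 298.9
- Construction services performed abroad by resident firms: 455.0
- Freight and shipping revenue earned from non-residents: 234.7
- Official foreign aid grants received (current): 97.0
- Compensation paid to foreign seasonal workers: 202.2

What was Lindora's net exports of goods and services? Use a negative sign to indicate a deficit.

-124.1

Goods: 946.0 - 2503.8 + 835.5 = -722.3
Services: 455.0 + 234.7 - 91.5 = 598.2
Trade balance = -722.3 + 598.2 = -124.1
(Excluded from the trade balance — secondary income: contributions paid to international organisations 74.2, official foreign aid grants received (current) 97.0; financial account: foreign purchases of equities on the domestic stock exchange 489.3, borrowing by resident firms from foreign banks 846.8, domestic pension funds' purchases of foreign equities 356.0; primary income: dividends paid to foreign shareholders of resident firms 432.7, interest received on holdings of foreign bonds 461.5, reinvested earnings on direct investment abroad 333.3, interest paid on external government debt 298.9, compensation paid to foreign seasonal workers 202.2; capital account: sale of embassy land to a foreign government 94.2.)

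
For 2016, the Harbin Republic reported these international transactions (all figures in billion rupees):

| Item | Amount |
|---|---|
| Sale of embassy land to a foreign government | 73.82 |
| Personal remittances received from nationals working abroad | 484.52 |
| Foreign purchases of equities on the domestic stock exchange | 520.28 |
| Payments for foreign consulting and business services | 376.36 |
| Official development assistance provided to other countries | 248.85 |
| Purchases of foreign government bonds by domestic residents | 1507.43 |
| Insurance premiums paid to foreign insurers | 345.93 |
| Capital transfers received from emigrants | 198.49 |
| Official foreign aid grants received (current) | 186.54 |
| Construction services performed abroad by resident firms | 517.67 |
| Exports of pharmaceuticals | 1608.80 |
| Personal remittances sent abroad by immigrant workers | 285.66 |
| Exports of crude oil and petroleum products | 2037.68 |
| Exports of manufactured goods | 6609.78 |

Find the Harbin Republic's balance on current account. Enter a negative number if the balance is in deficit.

Goods: 1608.80 + 6609.78 + 2037.68 = 10256.26
Services: 517.67 - 376.36 - 345.93 = -204.62
Secondary income: 484.52 - 285.66 + 186.54 - 248.85 = 136.55
Current account = 10256.26 + (-204.62) + 136.55 = 10188.19
(Excluded from the current account — capital account: sale of embassy land to a foreign government 73.82, capital transfers received from emigrants 198.49; financial account: foreign purchases of equities on the domestic stock exchange 520.28, purchases of foreign government bonds by domestic residents 1507.43.)

10188.19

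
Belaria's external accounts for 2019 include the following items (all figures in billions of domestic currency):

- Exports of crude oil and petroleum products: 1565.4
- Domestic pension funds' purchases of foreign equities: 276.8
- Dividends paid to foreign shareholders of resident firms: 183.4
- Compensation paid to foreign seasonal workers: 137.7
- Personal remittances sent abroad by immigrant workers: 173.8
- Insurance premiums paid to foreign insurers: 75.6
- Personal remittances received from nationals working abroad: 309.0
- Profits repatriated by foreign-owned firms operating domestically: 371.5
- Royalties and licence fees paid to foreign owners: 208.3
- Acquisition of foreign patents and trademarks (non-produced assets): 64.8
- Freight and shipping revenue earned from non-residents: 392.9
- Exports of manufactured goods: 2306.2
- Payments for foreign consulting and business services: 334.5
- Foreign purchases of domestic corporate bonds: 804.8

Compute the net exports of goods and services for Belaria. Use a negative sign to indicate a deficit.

Goods: 2306.2 + 1565.4 = 3871.6
Services: 392.9 - 208.3 - 75.6 - 334.5 = -225.5
Trade balance = 3871.6 + (-225.5) = 3646.1
(Excluded from the trade balance — financial account: domestic pension funds' purchases of foreign equities 276.8, foreign purchases of domestic corporate bonds 804.8; primary income: dividends paid to foreign shareholders of resident firms 183.4, compensation paid to foreign seasonal workers 137.7, profits repatriated by foreign-owned firms operating domestically 371.5; secondary income: personal remittances sent abroad by immigrant workers 173.8, personal remittances received from nationals working abroad 309.0; capital account: acquisition of foreign patents and trademarks (non-produced assets) 64.8.)

3646.1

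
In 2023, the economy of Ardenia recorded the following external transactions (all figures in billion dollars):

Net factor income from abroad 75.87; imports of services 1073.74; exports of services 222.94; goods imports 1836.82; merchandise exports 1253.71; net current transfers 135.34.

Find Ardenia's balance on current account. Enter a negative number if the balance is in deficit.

-1222.70

Goods balance = 1253.71 - 1836.82 = -583.11
Services balance = 222.94 - 1073.74 = -850.80
Trade balance (goods + services) = -583.11 + (-850.80) = -1433.91
Net primary income = 75.87
Net secondary income = 135.34
Current account = -1433.91 + 75.87 + 135.34 = -1222.70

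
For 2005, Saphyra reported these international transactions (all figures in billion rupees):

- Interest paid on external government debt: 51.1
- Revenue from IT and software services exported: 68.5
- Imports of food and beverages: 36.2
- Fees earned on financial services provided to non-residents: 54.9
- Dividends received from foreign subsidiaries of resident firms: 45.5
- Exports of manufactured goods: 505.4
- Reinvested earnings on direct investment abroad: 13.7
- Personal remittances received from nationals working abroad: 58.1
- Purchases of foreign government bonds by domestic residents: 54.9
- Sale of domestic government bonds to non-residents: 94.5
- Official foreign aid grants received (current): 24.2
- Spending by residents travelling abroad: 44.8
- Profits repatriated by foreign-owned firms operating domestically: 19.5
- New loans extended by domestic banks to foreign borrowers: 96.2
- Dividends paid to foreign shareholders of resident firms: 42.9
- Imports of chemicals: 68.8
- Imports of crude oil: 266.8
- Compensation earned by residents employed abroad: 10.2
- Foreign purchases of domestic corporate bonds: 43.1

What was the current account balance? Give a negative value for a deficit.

250.4

Goods: -68.8 - 36.2 - 266.8 + 505.4 = 133.6
Services: 68.5 + 54.9 - 44.8 = 78.6
Primary income: -51.1 - 42.9 - 19.5 + 13.7 + 45.5 + 10.2 = -44.1
Secondary income: 58.1 + 24.2 = 82.3
Current account = 133.6 + 78.6 + (-44.1) + 82.3 = 250.4
(Excluded from the current account — financial account: purchases of foreign government bonds by domestic residents 54.9, sale of domestic government bonds to non-residents 94.5, new loans extended by domestic banks to foreign borrowers 96.2, foreign purchases of domestic corporate bonds 43.1.)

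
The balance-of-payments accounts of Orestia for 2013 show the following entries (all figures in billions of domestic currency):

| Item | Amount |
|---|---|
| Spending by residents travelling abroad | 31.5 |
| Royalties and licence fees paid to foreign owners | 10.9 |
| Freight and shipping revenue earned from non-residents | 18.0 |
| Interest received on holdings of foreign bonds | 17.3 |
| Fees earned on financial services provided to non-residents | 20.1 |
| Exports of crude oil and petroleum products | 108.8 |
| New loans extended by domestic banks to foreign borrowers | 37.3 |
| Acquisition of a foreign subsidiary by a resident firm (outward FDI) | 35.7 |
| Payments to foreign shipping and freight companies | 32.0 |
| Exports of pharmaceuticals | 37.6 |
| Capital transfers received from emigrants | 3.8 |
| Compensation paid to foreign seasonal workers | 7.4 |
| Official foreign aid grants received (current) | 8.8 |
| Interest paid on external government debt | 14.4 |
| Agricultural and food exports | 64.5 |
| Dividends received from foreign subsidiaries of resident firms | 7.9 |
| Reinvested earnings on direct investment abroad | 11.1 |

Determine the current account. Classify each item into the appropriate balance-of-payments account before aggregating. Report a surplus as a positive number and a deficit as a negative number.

197.9

Goods: 37.6 + 108.8 + 64.5 = 210.9
Services: -31.5 + 20.1 - 10.9 - 32.0 + 18.0 = -36.3
Primary income: 11.1 - 7.4 - 14.4 + 7.9 + 17.3 = 14.5
Secondary income: 8.8
Current account = 210.9 + (-36.3) + 14.5 + 8.8 = 197.9
(Excluded from the current account — financial account: new loans extended by domestic banks to foreign borrowers 37.3, acquisition of a foreign subsidiary by a resident firm (outward FDI) 35.7; capital account: capital transfers received from emigrants 3.8.)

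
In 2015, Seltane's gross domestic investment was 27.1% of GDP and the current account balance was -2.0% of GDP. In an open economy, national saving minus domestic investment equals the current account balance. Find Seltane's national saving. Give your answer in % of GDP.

S - I = CA (net lending to the rest of the world).
S = I + CA = 27.1 + (-2.0) = 25.1

25.1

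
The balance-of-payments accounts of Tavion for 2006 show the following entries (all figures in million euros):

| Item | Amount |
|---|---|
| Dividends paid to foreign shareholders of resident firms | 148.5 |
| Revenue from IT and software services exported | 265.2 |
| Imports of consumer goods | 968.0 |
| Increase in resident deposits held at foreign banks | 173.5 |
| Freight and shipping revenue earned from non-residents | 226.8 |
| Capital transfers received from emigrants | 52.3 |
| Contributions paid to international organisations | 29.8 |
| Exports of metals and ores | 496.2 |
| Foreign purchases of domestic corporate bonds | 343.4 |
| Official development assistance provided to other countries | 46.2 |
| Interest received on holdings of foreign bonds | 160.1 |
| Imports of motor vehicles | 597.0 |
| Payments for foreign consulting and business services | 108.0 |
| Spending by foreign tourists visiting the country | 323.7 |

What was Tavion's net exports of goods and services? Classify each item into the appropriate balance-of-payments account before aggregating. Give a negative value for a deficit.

-361.1

Goods: -597.0 + 496.2 - 968.0 = -1068.8
Services: 323.7 - 108.0 + 265.2 + 226.8 = 707.7
Trade balance = -1068.8 + 707.7 = -361.1
(Excluded from the trade balance — primary income: dividends paid to foreign shareholders of resident firms 148.5, interest received on holdings of foreign bonds 160.1; financial account: increase in resident deposits held at foreign banks 173.5, foreign purchases of domestic corporate bonds 343.4; capital account: capital transfers received from emigrants 52.3; secondary income: contributions paid to international organisations 29.8, official development assistance provided to other countries 46.2.)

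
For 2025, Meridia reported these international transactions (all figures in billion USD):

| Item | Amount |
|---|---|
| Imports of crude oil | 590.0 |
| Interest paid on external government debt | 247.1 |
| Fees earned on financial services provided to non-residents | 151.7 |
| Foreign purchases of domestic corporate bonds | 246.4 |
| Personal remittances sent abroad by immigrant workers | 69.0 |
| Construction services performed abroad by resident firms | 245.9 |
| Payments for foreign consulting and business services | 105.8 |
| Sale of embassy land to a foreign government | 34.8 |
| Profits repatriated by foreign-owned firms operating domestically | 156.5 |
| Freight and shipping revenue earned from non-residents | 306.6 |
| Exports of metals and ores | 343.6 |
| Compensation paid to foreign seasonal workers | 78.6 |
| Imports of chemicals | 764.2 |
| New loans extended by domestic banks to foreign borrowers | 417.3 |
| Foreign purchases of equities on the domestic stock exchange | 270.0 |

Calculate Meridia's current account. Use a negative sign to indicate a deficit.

Goods: -590.0 + 343.6 - 764.2 = -1010.6
Services: 245.9 + 151.7 + 306.6 - 105.8 = 598.4
Primary income: -78.6 - 247.1 - 156.5 = -482.2
Secondary income: -69.0
Current account = (-1010.6) + 598.4 + (-482.2) + (-69.0) = -963.4
(Excluded from the current account — financial account: foreign purchases of domestic corporate bonds 246.4, new loans extended by domestic banks to foreign borrowers 417.3, foreign purchases of equities on the domestic stock exchange 270.0; capital account: sale of embassy land to a foreign government 34.8.)

-963.4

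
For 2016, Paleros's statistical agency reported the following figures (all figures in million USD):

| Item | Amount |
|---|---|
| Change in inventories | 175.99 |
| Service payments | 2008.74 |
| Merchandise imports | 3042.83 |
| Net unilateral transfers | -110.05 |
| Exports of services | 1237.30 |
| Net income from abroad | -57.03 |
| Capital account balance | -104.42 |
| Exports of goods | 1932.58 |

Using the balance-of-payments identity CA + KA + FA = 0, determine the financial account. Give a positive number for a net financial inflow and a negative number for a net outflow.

2153.19

Goods balance = 1932.58 - 3042.83 = -1110.25
Services balance = 1237.30 - 2008.74 = -771.44
Trade balance (goods + services) = -1110.25 + (-771.44) = -1881.69
Net primary income = -57.03
Net secondary income = -110.05
Current account = -1881.69 + (-57.03) + (-110.05) = -2048.77
Financial account = -(-2048.77 + (-104.42)) = 2153.19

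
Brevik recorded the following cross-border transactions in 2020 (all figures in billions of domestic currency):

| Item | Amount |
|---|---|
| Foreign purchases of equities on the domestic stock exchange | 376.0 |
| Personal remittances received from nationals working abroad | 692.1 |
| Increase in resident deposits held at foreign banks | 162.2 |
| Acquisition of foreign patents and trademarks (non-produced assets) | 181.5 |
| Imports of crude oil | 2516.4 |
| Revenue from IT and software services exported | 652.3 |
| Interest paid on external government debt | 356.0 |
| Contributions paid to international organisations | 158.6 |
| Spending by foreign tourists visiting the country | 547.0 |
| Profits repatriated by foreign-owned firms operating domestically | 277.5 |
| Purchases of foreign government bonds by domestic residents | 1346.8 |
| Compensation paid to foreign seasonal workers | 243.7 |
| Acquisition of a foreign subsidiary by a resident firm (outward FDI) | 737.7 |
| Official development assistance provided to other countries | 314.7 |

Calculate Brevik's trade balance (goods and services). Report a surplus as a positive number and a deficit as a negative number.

Goods: -2516.4
Services: 652.3 + 547.0 = 1199.3
Trade balance = -2516.4 + 1199.3 = -1317.1
(Excluded from the trade balance — financial account: foreign purchases of equities on the domestic stock exchange 376.0, increase in resident deposits held at foreign banks 162.2, purchases of foreign government bonds by domestic residents 1346.8, acquisition of a foreign subsidiary by a resident firm (outward FDI) 737.7; secondary income: personal remittances received from nationals working abroad 692.1, contributions paid to international organisations 158.6, official development assistance provided to other countries 314.7; capital account: acquisition of foreign patents and trademarks (non-produced assets) 181.5; primary income: interest paid on external government debt 356.0, profits repatriated by foreign-owned firms operating domestically 277.5, compensation paid to foreign seasonal workers 243.7.)

-1317.1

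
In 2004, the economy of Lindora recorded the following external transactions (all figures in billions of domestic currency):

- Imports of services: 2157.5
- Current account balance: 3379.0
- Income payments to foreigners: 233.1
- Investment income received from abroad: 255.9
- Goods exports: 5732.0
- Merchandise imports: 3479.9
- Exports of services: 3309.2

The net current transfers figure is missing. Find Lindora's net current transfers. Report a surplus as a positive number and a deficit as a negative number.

Current account = goods balance + services balance + net primary income + net secondary income
Sum of the known components = 3426.6
Net current transfers = CA - (known components) = 3379.0 - 3426.6 = -47.6

-47.6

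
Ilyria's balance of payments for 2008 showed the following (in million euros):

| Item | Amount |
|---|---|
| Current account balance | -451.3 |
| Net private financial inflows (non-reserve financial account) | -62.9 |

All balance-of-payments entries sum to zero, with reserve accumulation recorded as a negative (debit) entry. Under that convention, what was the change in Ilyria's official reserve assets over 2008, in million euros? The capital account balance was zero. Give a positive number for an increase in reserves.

-514.2

Official reserve transactions balance = -((-451.3) + (-62.9)) = 514.2
An accumulation of reserves is recorded as a debit (negative entry), so the change in the stock of reserves is the negative of that balance.
Change in official reserves = -(514.2) = -514.2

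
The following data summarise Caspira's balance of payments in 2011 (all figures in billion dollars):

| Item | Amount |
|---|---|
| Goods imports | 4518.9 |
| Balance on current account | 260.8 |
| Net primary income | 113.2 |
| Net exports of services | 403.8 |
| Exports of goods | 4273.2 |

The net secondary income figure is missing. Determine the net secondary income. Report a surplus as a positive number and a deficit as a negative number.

Current account = goods balance + services balance + net primary income + net secondary income
Sum of the known components = 271.3
Net secondary income = CA - (known components) = 260.8 - 271.3 = -10.5

-10.5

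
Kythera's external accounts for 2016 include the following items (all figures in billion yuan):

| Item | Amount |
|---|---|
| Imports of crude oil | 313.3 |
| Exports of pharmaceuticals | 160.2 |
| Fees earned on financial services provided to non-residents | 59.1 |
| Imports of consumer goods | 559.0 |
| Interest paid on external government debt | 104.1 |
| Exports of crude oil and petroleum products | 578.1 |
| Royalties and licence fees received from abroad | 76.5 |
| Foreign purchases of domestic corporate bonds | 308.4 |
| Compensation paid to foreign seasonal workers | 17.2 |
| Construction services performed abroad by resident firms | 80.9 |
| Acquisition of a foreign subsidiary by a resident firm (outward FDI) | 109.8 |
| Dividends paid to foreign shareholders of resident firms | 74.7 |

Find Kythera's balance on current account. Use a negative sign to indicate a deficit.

-113.5

Goods: 160.2 + 578.1 - 313.3 - 559.0 = -134.0
Services: 59.1 + 80.9 + 76.5 = 216.5
Primary income: -74.7 - 17.2 - 104.1 = -196.0
Current account = (-134.0) + 216.5 + (-196.0) = -113.5
(Excluded from the current account — financial account: foreign purchases of domestic corporate bonds 308.4, acquisition of a foreign subsidiary by a resident firm (outward FDI) 109.8.)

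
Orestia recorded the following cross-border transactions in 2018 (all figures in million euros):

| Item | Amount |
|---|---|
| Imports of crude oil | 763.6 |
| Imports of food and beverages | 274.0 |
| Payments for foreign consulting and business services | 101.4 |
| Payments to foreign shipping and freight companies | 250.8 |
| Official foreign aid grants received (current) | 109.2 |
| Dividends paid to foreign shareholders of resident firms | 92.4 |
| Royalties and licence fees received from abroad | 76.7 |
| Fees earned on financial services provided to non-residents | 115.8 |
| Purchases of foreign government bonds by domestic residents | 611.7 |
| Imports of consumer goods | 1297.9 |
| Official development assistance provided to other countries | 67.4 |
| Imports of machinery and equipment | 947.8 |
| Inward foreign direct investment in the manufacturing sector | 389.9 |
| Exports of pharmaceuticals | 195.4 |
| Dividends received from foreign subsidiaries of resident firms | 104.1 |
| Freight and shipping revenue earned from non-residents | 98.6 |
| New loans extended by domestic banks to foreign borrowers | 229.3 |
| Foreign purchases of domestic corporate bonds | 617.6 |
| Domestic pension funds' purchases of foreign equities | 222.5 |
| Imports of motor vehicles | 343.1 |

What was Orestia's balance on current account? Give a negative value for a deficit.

-3438.6

Goods: -343.1 + 195.4 - 1297.9 - 763.6 - 947.8 - 274.0 = -3431.0
Services: -101.4 - 250.8 + 98.6 + 115.8 + 76.7 = -61.1
Primary income: -92.4 + 104.1 = 11.7
Secondary income: -67.4 + 109.2 = 41.8
Current account = (-3431.0) + (-61.1) + 11.7 + 41.8 = -3438.6
(Excluded from the current account — financial account: purchases of foreign government bonds by domestic residents 611.7, inward foreign direct investment in the manufacturing sector 389.9, new loans extended by domestic banks to foreign borrowers 229.3, foreign purchases of domestic corporate bonds 617.6, domestic pension funds' purchases of foreign equities 222.5.)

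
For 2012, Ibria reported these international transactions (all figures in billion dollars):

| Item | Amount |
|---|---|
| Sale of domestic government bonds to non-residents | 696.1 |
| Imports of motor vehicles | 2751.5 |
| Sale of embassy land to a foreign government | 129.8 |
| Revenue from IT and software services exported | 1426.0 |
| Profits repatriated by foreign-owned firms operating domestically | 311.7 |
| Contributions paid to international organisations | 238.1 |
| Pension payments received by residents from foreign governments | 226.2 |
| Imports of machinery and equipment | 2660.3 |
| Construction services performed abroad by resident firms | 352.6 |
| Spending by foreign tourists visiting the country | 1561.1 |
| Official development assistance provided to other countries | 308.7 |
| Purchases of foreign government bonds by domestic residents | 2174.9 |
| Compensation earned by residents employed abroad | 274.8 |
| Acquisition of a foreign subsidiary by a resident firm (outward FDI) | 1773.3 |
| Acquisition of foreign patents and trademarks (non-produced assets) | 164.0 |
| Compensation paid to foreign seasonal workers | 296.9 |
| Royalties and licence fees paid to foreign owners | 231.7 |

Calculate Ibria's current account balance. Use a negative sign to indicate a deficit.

Goods: -2660.3 - 2751.5 = -5411.8
Services: 352.6 + 1561.1 - 231.7 + 1426.0 = 3108.0
Primary income: -296.9 + 274.8 - 311.7 = -333.8
Secondary income: -238.1 + 226.2 - 308.7 = -320.6
Current account = (-5411.8) + 3108.0 + (-333.8) + (-320.6) = -2958.2
(Excluded from the current account — financial account: sale of domestic government bonds to non-residents 696.1, purchases of foreign government bonds by domestic residents 2174.9, acquisition of a foreign subsidiary by a resident firm (outward FDI) 1773.3; capital account: sale of embassy land to a foreign government 129.8, acquisition of foreign patents and trademarks (non-produced assets) 164.0.)

-2958.2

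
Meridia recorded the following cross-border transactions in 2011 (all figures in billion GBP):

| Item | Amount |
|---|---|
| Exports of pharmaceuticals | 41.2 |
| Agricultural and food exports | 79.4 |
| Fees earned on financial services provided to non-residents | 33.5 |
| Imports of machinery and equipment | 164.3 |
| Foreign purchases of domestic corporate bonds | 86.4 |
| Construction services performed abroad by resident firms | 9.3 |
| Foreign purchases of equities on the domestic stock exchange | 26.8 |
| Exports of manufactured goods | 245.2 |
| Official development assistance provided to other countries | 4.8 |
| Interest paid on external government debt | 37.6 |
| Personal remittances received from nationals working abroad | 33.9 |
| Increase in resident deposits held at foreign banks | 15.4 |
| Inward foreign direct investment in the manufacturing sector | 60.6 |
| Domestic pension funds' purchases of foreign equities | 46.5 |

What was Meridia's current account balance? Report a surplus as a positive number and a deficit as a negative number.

Goods: 245.2 + 79.4 + 41.2 - 164.3 = 201.5
Services: 33.5 + 9.3 = 42.8
Primary income: -37.6
Secondary income: -4.8 + 33.9 = 29.1
Current account = 201.5 + 42.8 + (-37.6) + 29.1 = 235.8
(Excluded from the current account — financial account: foreign purchases of domestic corporate bonds 86.4, foreign purchases of equities on the domestic stock exchange 26.8, increase in resident deposits held at foreign banks 15.4, inward foreign direct investment in the manufacturing sector 60.6, domestic pension funds' purchases of foreign equities 46.5.)

235.8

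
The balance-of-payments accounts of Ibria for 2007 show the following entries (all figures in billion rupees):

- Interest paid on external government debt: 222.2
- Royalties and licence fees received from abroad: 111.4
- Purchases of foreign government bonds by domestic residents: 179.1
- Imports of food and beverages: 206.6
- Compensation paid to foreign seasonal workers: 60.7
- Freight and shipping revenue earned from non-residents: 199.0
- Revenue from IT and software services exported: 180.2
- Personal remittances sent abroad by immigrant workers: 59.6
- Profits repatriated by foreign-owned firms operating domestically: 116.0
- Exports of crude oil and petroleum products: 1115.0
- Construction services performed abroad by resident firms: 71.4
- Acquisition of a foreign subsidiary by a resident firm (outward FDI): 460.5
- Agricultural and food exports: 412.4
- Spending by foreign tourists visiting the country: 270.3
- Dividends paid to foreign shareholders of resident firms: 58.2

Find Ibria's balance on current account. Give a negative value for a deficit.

Goods: -206.6 + 1115.0 + 412.4 = 1320.8
Services: 111.4 + 270.3 + 199.0 + 180.2 + 71.4 = 832.3
Primary income: -116.0 - 58.2 - 60.7 - 222.2 = -457.1
Secondary income: -59.6
Current account = 1320.8 + 832.3 + (-457.1) + (-59.6) = 1636.4
(Excluded from the current account — financial account: purchases of foreign government bonds by domestic residents 179.1, acquisition of a foreign subsidiary by a resident firm (outward FDI) 460.5.)

1636.4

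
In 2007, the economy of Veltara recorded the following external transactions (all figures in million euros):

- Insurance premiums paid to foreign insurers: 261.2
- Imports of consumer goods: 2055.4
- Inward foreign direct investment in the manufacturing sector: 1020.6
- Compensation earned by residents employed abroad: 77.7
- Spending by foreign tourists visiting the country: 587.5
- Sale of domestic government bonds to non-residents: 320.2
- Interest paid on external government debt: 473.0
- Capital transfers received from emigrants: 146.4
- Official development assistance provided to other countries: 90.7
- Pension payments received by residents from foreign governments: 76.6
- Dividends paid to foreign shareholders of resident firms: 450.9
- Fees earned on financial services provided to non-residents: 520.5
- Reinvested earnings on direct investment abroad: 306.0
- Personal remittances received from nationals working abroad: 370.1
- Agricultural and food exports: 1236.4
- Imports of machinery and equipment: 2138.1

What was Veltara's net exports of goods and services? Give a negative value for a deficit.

Goods: -2055.4 - 2138.1 + 1236.4 = -2957.1
Services: 520.5 - 261.2 + 587.5 = 846.8
Trade balance = -2957.1 + 846.8 = -2110.3
(Excluded from the trade balance — financial account: inward foreign direct investment in the manufacturing sector 1020.6, sale of domestic government bonds to non-residents 320.2; primary income: compensation earned by residents employed abroad 77.7, interest paid on external government debt 473.0, dividends paid to foreign shareholders of resident firms 450.9, reinvested earnings on direct investment abroad 306.0; capital account: capital transfers received from emigrants 146.4; secondary income: official development assistance provided to other countries 90.7, pension payments received by residents from foreign governments 76.6, personal remittances received from nationals working abroad 370.1.)

-2110.3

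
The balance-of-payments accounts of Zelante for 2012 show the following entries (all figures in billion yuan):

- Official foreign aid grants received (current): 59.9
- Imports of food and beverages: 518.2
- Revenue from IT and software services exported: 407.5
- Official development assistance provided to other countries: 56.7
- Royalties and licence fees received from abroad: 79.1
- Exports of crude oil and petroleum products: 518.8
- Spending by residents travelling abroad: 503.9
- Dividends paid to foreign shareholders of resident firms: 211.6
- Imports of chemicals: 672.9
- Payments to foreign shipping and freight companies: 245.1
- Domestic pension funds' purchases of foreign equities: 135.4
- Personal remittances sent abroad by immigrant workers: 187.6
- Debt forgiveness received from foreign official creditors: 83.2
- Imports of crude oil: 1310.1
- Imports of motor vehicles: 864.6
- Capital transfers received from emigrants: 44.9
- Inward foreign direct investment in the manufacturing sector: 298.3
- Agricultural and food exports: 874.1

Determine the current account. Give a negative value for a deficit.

-2631.3

Goods: -1310.1 + 874.1 - 518.2 + 518.8 - 864.6 - 672.9 = -1972.9
Services: -245.1 + 79.1 + 407.5 - 503.9 = -262.4
Primary income: -211.6
Secondary income: 59.9 - 56.7 - 187.6 = -184.4
Current account = (-1972.9) + (-262.4) + (-211.6) + (-184.4) = -2631.3
(Excluded from the current account — financial account: domestic pension funds' purchases of foreign equities 135.4, inward foreign direct investment in the manufacturing sector 298.3; capital account: debt forgiveness received from foreign official creditors 83.2, capital transfers received from emigrants 44.9.)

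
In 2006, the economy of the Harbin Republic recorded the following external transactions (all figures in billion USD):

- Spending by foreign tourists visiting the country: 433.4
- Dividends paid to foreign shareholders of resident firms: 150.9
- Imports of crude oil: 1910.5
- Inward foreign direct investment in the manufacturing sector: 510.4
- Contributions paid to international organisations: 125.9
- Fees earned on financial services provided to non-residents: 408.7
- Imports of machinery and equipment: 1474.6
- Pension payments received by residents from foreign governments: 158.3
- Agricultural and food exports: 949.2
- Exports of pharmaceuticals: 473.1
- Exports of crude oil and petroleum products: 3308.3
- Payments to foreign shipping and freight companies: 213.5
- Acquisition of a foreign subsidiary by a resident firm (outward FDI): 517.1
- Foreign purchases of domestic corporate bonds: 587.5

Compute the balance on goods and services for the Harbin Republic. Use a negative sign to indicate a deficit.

1974.1

Goods: -1474.6 + 949.2 - 1910.5 + 3308.3 + 473.1 = 1345.5
Services: -213.5 + 433.4 + 408.7 = 628.6
Trade balance = 1345.5 + 628.6 = 1974.1
(Excluded from the trade balance — primary income: dividends paid to foreign shareholders of resident firms 150.9; financial account: inward foreign direct investment in the manufacturing sector 510.4, acquisition of a foreign subsidiary by a resident firm (outward FDI) 517.1, foreign purchases of domestic corporate bonds 587.5; secondary income: contributions paid to international organisations 125.9, pension payments received by residents from foreign governments 158.3.)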